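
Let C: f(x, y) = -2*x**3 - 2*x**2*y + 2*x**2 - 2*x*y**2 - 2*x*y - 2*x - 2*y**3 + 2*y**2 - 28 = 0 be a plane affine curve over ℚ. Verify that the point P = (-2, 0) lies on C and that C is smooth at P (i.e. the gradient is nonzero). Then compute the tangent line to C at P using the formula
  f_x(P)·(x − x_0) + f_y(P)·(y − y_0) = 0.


Tangent line at P: -34*x - 4*y - 68 = 0.

Step 1: f(-2, 0) = 0, so P lies on C.
Step 2: partial derivatives
  f_x(x, y) = -6*x**2 - 4*x*y + 4*x - 2*y**2 - 2*y - 2, f_y(x, y) = -2*x**2 - 4*x*y - 2*x - 6*y**2 + 4*y.
  f_x(P) = -34, f_y(P) = -4 (gradient nonzero, so P is smooth).
Step 3: tangent line at P: -34·(x − -2) + -4·(y − 0) = 0.
Expanding: -34*x - 4*y - 68 = 0.


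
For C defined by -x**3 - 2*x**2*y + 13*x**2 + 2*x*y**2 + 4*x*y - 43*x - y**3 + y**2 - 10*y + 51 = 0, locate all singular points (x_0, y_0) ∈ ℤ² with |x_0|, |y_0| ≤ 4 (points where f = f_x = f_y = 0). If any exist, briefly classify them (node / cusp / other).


Singular points: {(3, 2)}; classification: cusp.

Compute partial derivatives:
  f_x = -3*x**2 - 4*x*y + 26*x + 2*y**2 + 4*y - 43.
  f_y = -2*x**2 + 4*x*y + 4*x - 3*y**2 + 2*y - 10.
Scan x_0 ∈ {−4, ..., 4}. For each x_0, f_y(x_0, y) is a polynomial in y; find its integer roots y ∈ {−4, ..., 4}, then test f_x and f at those candidates.
  x = -4: f_y(-4, y) = -3*y**2 - 14*y - 58; no integer root y with |y| ≤ 4.
  x = -3: f_y(-3, y) = -3*y**2 - 10*y - 40; no integer root y with |y| ≤ 4.
  x = -2: f_y(-2, y) = -3*y**2 - 6*y - 26; no integer root y with |y| ≤ 4.
  x = -1: f_y(-1, y) = -3*y**2 - 2*y - 16; no integer root y with |y| ≤ 4.
  x = 0: f_y(0, y) = -3*y**2 + 2*y - 10; no integer root y with |y| ≤ 4.
  x = 1: f_y(1, y) = -3*y**2 + 6*y - 8; no integer root y with |y| ≤ 4.
  x = 2: f_y(2, y) = -3*y**2 + 10*y - 10; no integer root y with |y| ≤ 4.
  x = 3: f_y(3, y) = -3*y**2 + 14*y - 16; vanishes at y ∈ {2}. (3, 2): f_x = 0, f = 0 — SINGULAR.
  x = 4: f_y(4, y) = -3*y**2 + 18*y - 26; no integer root y with |y| ≤ 4.
Only singular point on the grid: (3, 2).
Classify: substitute x = 3 + u, y = 2 + v and expand: f = -u**3 - 2*u**2*v + 2*u*v**2 - v**3 + v**2.
No constant or linear terms (consistent with a singular point). Quadratic part: v**2. Cubic part: -u**3 - 2*u**2*v + 2*u*v**2 - v**3.
The quadratic part v**2 is a perfect square, so there is a single (double) tangent line v = 0, i.e. y = 2. Restricting the cubic part to that line (v = 0) leaves -u**3 ≠ 0, so f is not divisible by v and the branch is v² ≈ u**3 to lowest order — this is a cusp.
Classification: cusp.


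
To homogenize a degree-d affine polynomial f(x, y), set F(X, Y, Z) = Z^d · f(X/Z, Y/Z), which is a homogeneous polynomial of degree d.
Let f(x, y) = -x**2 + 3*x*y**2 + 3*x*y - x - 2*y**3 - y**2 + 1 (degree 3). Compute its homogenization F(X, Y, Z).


F(X, Y, Z) = -X**2*Z + 3*X*Y**2 + 3*X*Y*Z - X*Z**2 - 2*Y**3 - Y**2*Z + Z**3

deg(f) = 3.
Substitute x = X/Z, y = Y/Z into f, then multiply by Z^3.
  monomial -1·x^2·y^0 ↦ -1·X^2·Y^0·Z^1.
  monomial 3·x^1·y^2 ↦ 3·X^1·Y^2·Z^0.
  monomial 3·x^1·y^1 ↦ 3·X^1·Y^1·Z^1.
  monomial -1·x^1·y^0 ↦ -1·X^1·Y^0·Z^2.
  monomial -2·x^0·y^3 ↦ -2·X^0·Y^3·Z^0.
  monomial -1·x^0·y^2 ↦ -1·X^0·Y^2·Z^1.
  monomial 1·x^0·y^0 ↦ 1·X^0·Y^0·Z^3.
Collecting: F(X, Y, Z) = -X**2*Z + 3*X*Y**2 + 3*X*Y*Z - X*Z**2 - 2*Y**3 - Y**2*Z + Z**3.


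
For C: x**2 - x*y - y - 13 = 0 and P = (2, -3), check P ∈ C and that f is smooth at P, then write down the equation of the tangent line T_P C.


Tangent line at P: 7*x - 3*y - 23 = 0.

Step 1: f(2, -3) = 0, so P lies on C.
Step 2: partial derivatives
  f_x(x, y) = 2*x - y, f_y(x, y) = -x - 1.
  f_x(P) = 7, f_y(P) = -3 (gradient nonzero, so P is smooth).
Step 3: tangent line at P: 7·(x − 2) + -3·(y − -3) = 0.
Expanding: 7*x - 3*y - 23 = 0.


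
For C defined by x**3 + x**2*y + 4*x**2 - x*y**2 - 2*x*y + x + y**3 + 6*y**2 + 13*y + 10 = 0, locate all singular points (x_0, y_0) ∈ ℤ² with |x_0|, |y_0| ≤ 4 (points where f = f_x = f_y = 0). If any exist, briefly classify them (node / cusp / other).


Singular points: {(-1, -2)}; classification: node.

Compute partial derivatives:
  f_x = 3*x**2 + 2*x*y + 8*x - y**2 - 2*y + 1.
  f_y = x**2 - 2*x*y - 2*x + 3*y**2 + 12*y + 13.
Scan x_0 ∈ {−4, ..., 4}. For each x_0, f_y(x_0, y) is a polynomial in y; find its integer roots y ∈ {−4, ..., 4}, then test f_x and f at those candidates.
  x = -4: f_y(-4, y) = 3*y**2 + 20*y + 37; no integer root y with |y| ≤ 4.
  x = -3: f_y(-3, y) = 3*y**2 + 18*y + 28; no integer root y with |y| ≤ 4.
  x = -2: f_y(-2, y) = 3*y**2 + 16*y + 21; vanishes at y ∈ {-3}. (-2, -3): f_x = 6 ≠ 0.
  x = -1: f_y(-1, y) = 3*y**2 + 14*y + 16; vanishes at y ∈ {-2}. (-1, -2): f_x = 0, f = 0 — SINGULAR.
  x = 0: f_y(0, y) = 3*y**2 + 12*y + 13; no integer root y with |y| ≤ 4.
  x = 1: f_y(1, y) = 3*y**2 + 10*y + 12; no integer root y with |y| ≤ 4.
  x = 2: f_y(2, y) = 3*y**2 + 8*y + 13; no integer root y with |y| ≤ 4.
  x = 3: f_y(3, y) = 3*y**2 + 6*y + 16; no integer root y with |y| ≤ 4.
  x = 4: f_y(4, y) = 3*y**2 + 4*y + 21; no integer root y with |y| ≤ 4.
Only singular point on the grid: (-1, -2).
Classify: substitute x = -1 + u, y = -2 + v and expand: f = u**3 + u**2*v - u**2 - u*v**2 + v**3 + v**2.
No constant or linear terms (consistent with a singular point). Quadratic part: -u**2 + v**2. Cubic part: u**3 + u**2*v - u*v**2 + v**3.
The quadratic part v**2 - u**2 = (v − u)(v + u) splits into two distinct linear factors, so there are two distinct tangent lines y − -2 = ±(x − -1) — this is a node (ordinary double point).
Classification: node.


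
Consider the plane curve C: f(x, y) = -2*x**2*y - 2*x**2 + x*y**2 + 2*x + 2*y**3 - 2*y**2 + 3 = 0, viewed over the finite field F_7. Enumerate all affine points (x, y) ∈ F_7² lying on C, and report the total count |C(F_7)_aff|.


Affine F_7-points: {(0, 5), (1, 3), (2, 1), (3, 3), (3, 4), (4, 0), (4, 1), (4, 5), (5, 6)}; count = 9.

For each of the 49 pairs (x, y) ∈ F_7², evaluate f(x, y) mod 7. Record the zeros.
  x = 0: [0↦3, 1↦3, 2↦4, 3↦4, 4↦1, 5↦0, 6↦6]  zeros at y ∈ {5}
  x = 1: [0↦3, 1↦2, 2↦4, 3↦0, 4↦2, 5↦1, 6↦2]  zeros at y ∈ {3}
  x = 2: [0↦6, 1↦0, 2↦6, 3↦1, 4↦4, 5↦6, 6↦5]  zeros at y ∈ {1}
  x = 3: [0↦5, 1↦4, 2↦3, 3↦0, 4↦0, 5↦1, 6↦1]  zeros at y ∈ {3, 4}
  x = 4: [0↦0, 1↦0, 2↦2, 3↦4, 4↦4, 5↦0, 6↦4]  zeros at y ∈ {0, 1, 5}
  x = 5: [0↦5, 1↦2, 2↦3, 3↦6, 4↦2, 5↦3, 6↦0]  zeros at y ∈ {6}
  x = 6: [0↦6, 1↦3, 2↦6, 3↦6, 4↦1, 5↦3, 6↦3]  zeros at y ∈ ∅
Collecting zeros: affine points = {(0, 5), (1, 3), (2, 1), (3, 3), (3, 4), (4, 0), (4, 1), (4, 5), (5, 6)}.
Total count |C(F_7)_aff| = 9.


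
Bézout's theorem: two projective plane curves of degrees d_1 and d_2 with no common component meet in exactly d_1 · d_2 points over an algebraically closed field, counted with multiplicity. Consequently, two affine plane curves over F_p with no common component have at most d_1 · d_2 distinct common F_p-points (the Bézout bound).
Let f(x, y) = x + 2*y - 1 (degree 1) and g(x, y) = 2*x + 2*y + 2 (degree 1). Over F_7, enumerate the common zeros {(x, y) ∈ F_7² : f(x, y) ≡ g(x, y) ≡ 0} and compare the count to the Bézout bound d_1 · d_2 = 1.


Common zeros: {(4, 2)}; count = 1; Bézout bound = 1.

deg(f) = 1, deg(g) = 1, so Bézout bound = 1.
Scan x ∈ F_7. For each x, list the y ∈ F_7 with f(x, y) ≡ 0 and those with g(x, y) ≡ 0 (mod 7); the common zeros in that column are the intersection.
  x = 0: f ≡ 0 at y ∈ {4}; g ≡ 0 at y ∈ {6}; common: ∅.
  x = 1: f ≡ 0 at y ∈ {0}; g ≡ 0 at y ∈ {5}; common: ∅.
  x = 2: f ≡ 0 at y ∈ {3}; g ≡ 0 at y ∈ {4}; common: ∅.
  x = 3: f ≡ 0 at y ∈ {6}; g ≡ 0 at y ∈ {3}; common: ∅.
  x = 4: f ≡ 0 at y ∈ {2}; g ≡ 0 at y ∈ {2}; common: {2}.
  x = 5: f ≡ 0 at y ∈ {5}; g ≡ 0 at y ∈ {1}; common: ∅.
  x = 6: f ≡ 0 at y ∈ {1}; g ≡ 0 at y ∈ {0}; common: ∅.
Collecting: common zeros = {(4, 2)}, so the count is 1.
Comparison with the Bézout bound: 1 ≤ 1 = deg(f)·deg(g), as expected for curves with no common component (the bound is attained).


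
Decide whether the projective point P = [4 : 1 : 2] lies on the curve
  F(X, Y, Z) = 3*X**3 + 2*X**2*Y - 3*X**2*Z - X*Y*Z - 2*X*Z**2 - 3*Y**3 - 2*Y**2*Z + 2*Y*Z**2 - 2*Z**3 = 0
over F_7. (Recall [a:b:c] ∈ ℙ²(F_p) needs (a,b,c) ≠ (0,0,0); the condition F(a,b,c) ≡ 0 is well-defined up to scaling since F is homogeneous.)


F(4,1,2) ≡ 3 (mod 7); P is NOT on the curve.

Evaluate F(4, 1, 2) term-by-term (mod 7).
  3*X**3 ↦ 3·64·1·1 = 192
  2*X**2*Y ↦ 2·16·1·1 = 32
  -3*X**2*Z ↦ -3·16·1·2 = -96
  -X*Y*Z ↦ -1·4·1·2 = -8
  -2*X*Z**2 ↦ -2·4·1·4 = -32
  -3*Y**3 ↦ -3·1·1·1 = -3
  -2*Y**2*Z ↦ -2·1·1·2 = -4
  2*Y*Z**2 ↦ 2·1·1·4 = 8
  -2*Z**3 ↦ -2·1·1·8 = -16
Sum: F(4, 1, 2) = (192) + (32) + (-96) + (-8) + (-32) + (-3) + (-4) + (8) + (-16) = 73.
Reducing mod 7: 73 ≡ 3 (mod 7).
Since F(a, b, c) ≡ 3 ≠ 0 (mod 7), P does NOT lie on the curve.


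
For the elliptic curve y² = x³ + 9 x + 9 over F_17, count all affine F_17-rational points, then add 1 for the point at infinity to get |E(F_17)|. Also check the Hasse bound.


Affine points = {(0, 3), (0, 14), (1, 6), (1, 11), (2, 1), (2, 16), (5, 3), (5, 14), (8, 7), (8, 10), (12, 3), (12, 14), (15, 0), (16, 4), (16, 13)}; affine count = 15; |E(F_17)| = 16.

Discriminant check: Δ ∝ 4a³ + 27b² = 4·9³ + 27·9² = 4·729 + 27·81 ≡ 3 (mod 17). Nonzero ⇒ E is nonsingular.
For each x ∈ F_17, compute rhs = x³ + 9·x + 9 mod 17, then count y ∈ F_17 with y² ≡ rhs.
  x = 0: rhs = 9, matching y values: 3, 14 (2 points).
  x = 1: rhs = 2, matching y values: 6, 11 (2 points).
  x = 2: rhs = 1, matching y values: 1, 16 (2 points).
  x = 3: rhs = 12, matching y values: none (0 points).
  x = 4: rhs = 7, matching y values: none (0 points).
  x = 5: rhs = 9, matching y values: 3, 14 (2 points).
  x = 6: rhs = 7, matching y values: none (0 points).
  x = 7: rhs = 7, matching y values: none (0 points).
  x = 8: rhs = 15, matching y values: 7, 10 (2 points).
  x = 9: rhs = 3, matching y values: none (0 points).
  x = 10: rhs = 11, matching y values: none (0 points).
  x = 11: rhs = 11, matching y values: none (0 points).
  x = 12: rhs = 9, matching y values: 3, 14 (2 points).
  x = 13: rhs = 11, matching y values: none (0 points).
  x = 14: rhs = 6, matching y values: none (0 points).
  x = 15: rhs = 0, matching y values: 0 (1 points).
  x = 16: rhs = 16, matching y values: 4, 13 (2 points).
Total affine count: 15.
Full point count |E(F_17)| = 15 + 1 = 16.
Hasse bound: |16 − (17+1)| = |-2| = 2 ≤ 2√17 ≈ 8.2462 ✓.


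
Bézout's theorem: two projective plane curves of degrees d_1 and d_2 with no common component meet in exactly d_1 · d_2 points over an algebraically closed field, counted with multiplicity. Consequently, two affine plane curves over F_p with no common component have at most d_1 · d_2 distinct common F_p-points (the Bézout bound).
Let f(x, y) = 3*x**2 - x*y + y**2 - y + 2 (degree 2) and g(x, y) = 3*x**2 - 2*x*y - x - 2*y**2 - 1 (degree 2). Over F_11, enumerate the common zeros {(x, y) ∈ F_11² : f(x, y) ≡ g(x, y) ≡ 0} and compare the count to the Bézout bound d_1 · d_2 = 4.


Common zeros: {(0, 7)}; count = 1; Bézout bound = 4.

deg(f) = 2, deg(g) = 2, so Bézout bound = 4.
Scan x ∈ F_11. For each x, list the y ∈ F_11 with f(x, y) ≡ 0 and those with g(x, y) ≡ 0 (mod 11); the common zeros in that column are the intersection.
  x = 0: f ≡ 0 at y ∈ {5, 7}; g ≡ 0 at y ∈ {4, 7}; common: {7}.
  x = 1: f ≡ 0 at y ∈ ∅; g ≡ 0 at y ∈ {2, 8}; common: ∅.
  x = 2: f ≡ 0 at y ∈ ∅; g ≡ 0 at y ∈ {10}; common: ∅.
  x = 3: f ≡ 0 at y ∈ ∅; g ≡ 0 at y ∈ {4}; common: ∅.
  x = 4: f ≡ 0 at y ∈ {2, 3}; g ≡ 0 at y ∈ {1, 6}; common: ∅.
  x = 5: f ≡ 0 at y ∈ {0, 6}; g ≡ 0 at y ∈ {7, 10}; common: ∅.
  x = 6: f ≡ 0 at y ∈ {0, 7}; g ≡ 0 at y ∈ ∅; common: ∅.
  x = 7: f ≡ 0 at y ∈ ∅; g ≡ 0 at y ∈ ∅; common: ∅.
  x = 8: f ≡ 0 at y ∈ {3, 6}; g ≡ 0 at y ∈ {1, 2}; common: ∅.
  x = 9: f ≡ 0 at y ∈ {5}; g ≡ 0 at y ∈ ∅; common: ∅.
  x = 10: f ≡ 0 at y ∈ ∅; g ≡ 0 at y ∈ ∅; common: ∅.
Collecting: common zeros = {(0, 7)}, so the count is 1.
Comparison with the Bézout bound: 1 ≤ 4 = deg(f)·deg(g), as expected for curves with no common component (the affine F_11-count falls short of the bound because intersections may lie at infinity, over extension fields, or carry multiplicity).


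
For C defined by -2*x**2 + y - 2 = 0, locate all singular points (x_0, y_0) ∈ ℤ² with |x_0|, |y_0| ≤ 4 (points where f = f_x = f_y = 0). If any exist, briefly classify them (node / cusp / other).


No singular points in the scanned grid; C is smooth there.

Compute partial derivatives:
  f_x = -4*x.
  f_y = 1.
f_y = 1 is a nonzero constant, so f_y never vanishes: no point (x, y) can satisfy f = f_x = f_y = 0. In particular no (x, y) ∈ {−4, ..., 4}² is singular; the curve is smooth.


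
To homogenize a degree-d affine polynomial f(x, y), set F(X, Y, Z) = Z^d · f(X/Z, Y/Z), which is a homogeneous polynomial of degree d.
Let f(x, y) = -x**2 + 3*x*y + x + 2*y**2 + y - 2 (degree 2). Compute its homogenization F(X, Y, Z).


F(X, Y, Z) = -X**2 + 3*X*Y + X*Z + 2*Y**2 + Y*Z - 2*Z**2

deg(f) = 2.
Substitute x = X/Z, y = Y/Z into f, then multiply by Z^2.
  monomial -1·x^2·y^0 ↦ -1·X^2·Y^0·Z^0.
  monomial 3·x^1·y^1 ↦ 3·X^1·Y^1·Z^0.
  monomial 1·x^1·y^0 ↦ 1·X^1·Y^0·Z^1.
  monomial 2·x^0·y^2 ↦ 2·X^0·Y^2·Z^0.
  monomial 1·x^0·y^1 ↦ 1·X^0·Y^1·Z^1.
  monomial -2·x^0·y^0 ↦ -2·X^0·Y^0·Z^2.
Collecting: F(X, Y, Z) = -X**2 + 3*X*Y + X*Z + 2*Y**2 + Y*Z - 2*Z**2.


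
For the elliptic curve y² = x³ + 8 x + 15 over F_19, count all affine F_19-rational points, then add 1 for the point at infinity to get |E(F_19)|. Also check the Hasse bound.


Affine points = {(1, 9), (1, 10), (2, 1), (2, 18), (3, 3), (3, 16), (4, 4), (4, 15), (5, 3), (5, 16), (11, 3), (11, 16), (13, 6), (13, 13), (18, 5), (18, 14)}; affine count = 16; |E(F_19)| = 17.

Discriminant check: Δ ∝ 4a³ + 27b² = 4·8³ + 27·15² = 4·512 + 27·225 ≡ 10 (mod 19). Nonzero ⇒ E is nonsingular.
For each x ∈ F_19, compute rhs = x³ + 8·x + 15 mod 19, then count y ∈ F_19 with y² ≡ rhs.
  x = 0: rhs = 15, matching y values: none (0 points).
  x = 1: rhs = 5, matching y values: 9, 10 (2 points).
  x = 2: rhs = 1, matching y values: 1, 18 (2 points).
  x = 3: rhs = 9, matching y values: 3, 16 (2 points).
  x = 4: rhs = 16, matching y values: 4, 15 (2 points).
  x = 5: rhs = 9, matching y values: 3, 16 (2 points).
  x = 6: rhs = 13, matching y values: none (0 points).
  x = 7: rhs = 15, matching y values: none (0 points).
  x = 8: rhs = 2, matching y values: none (0 points).
  x = 9: rhs = 18, matching y values: none (0 points).
  x = 10: rhs = 12, matching y values: none (0 points).
  x = 11: rhs = 9, matching y values: 3, 16 (2 points).
  x = 12: rhs = 15, matching y values: none (0 points).
  x = 13: rhs = 17, matching y values: 6, 13 (2 points).
  x = 14: rhs = 2, matching y values: none (0 points).
  x = 15: rhs = 14, matching y values: none (0 points).
  x = 16: rhs = 2, matching y values: none (0 points).
  x = 17: rhs = 10, matching y values: none (0 points).
  x = 18: rhs = 6, matching y values: 5, 14 (2 points).
Total affine count: 16.
Full point count |E(F_19)| = 16 + 1 = 17.
Hasse bound: |17 − (19+1)| = |-3| = 3 ≤ 2√19 ≈ 8.7178 ✓.


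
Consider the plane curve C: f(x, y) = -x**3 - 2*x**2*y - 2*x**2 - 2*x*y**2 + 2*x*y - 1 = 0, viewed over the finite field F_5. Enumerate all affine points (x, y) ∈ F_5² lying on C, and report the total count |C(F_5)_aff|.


Affine F_5-points: {(2, 1), (2, 3), (3, 4)}; count = 3.

For each of the 25 pairs (x, y) ∈ F_5², evaluate f(x, y) mod 5. Record the zeros.
  x = 0: [0↦4, 1↦4, 2↦4, 3↦4, 4↦4]  zeros at y ∈ ∅
  x = 1: [0↦1, 1↦4, 2↦3, 3↦3, 4↦4]  zeros at y ∈ ∅
  x = 2: [0↦3, 1↦0, 2↦4, 3↦0, 4↦3]  zeros at y ∈ {1, 3}
  x = 3: [0↦4, 1↦1, 2↦1, 3↦4, 4↦0]  zeros at y ∈ {4}
  x = 4: [0↦3, 1↦1, 2↦3, 3↦4, 4↦4]  zeros at y ∈ ∅
Collecting zeros: affine points = {(2, 1), (2, 3), (3, 4)}.
Total count |C(F_5)_aff| = 3.


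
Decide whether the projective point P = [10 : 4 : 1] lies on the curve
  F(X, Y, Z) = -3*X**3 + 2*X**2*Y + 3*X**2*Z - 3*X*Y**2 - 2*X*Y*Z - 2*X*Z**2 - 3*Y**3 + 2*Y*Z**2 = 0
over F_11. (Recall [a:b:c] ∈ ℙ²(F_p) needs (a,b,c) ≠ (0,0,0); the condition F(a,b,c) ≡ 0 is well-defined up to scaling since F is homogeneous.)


F(10,4,1) ≡ 9 (mod 11); P is NOT on the curve.

Evaluate F(10, 4, 1) term-by-term (mod 11).
  -3*X**3 ↦ -3·1000·1·1 = -3000
  2*X**2*Y ↦ 2·100·4·1 = 800
  3*X**2*Z ↦ 3·100·1·1 = 300
  -3*X*Y**2 ↦ -3·10·16·1 = -480
  -2*X*Y*Z ↦ -2·10·4·1 = -80
  -2*X*Z**2 ↦ -2·10·1·1 = -20
  -3*Y**3 ↦ -3·1·64·1 = -192
  2*Y*Z**2 ↦ 2·1·4·1 = 8
Sum: F(10, 4, 1) = (-3000) + (800) + (300) + (-480) + (-80) + (-20) + (-192) + (8) = -2664.
Reducing mod 11: -2664 ≡ 9 (mod 11).
Since F(a, b, c) ≡ 9 ≠ 0 (mod 11), P does NOT lie on the curve.


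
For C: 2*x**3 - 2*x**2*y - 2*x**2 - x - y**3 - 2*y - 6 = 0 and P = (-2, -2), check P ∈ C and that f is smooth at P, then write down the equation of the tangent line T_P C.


Tangent line at P: 15*x - 22*y - 14 = 0.

Step 1: f(-2, -2) = 0, so P lies on C.
Step 2: partial derivatives
  f_x(x, y) = 6*x**2 - 4*x*y - 4*x - 1, f_y(x, y) = -2*x**2 - 3*y**2 - 2.
  f_x(P) = 15, f_y(P) = -22 (gradient nonzero, so P is smooth).
Step 3: tangent line at P: 15·(x − -2) + -22·(y − -2) = 0.
Expanding: 15*x - 22*y - 14 = 0.


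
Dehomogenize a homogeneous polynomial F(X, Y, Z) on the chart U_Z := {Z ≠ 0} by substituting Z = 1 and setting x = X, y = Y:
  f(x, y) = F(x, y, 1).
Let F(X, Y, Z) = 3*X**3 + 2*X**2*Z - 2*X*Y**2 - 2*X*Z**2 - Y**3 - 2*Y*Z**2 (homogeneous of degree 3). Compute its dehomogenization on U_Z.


f(x, y) = 3*x**3 + 2*x**2 - 2*x*y**2 - 2*x - y**3 - 2*y

On U_Z we set Z = 1. Each monomial c·X^i·Y^j·Z^k in F becomes c·x^i·y^j·1^k = c·x^i·y^j.
Substituting Z = 1: F(X, Y, 1) = 3*x**3 + 2*x**2 - 2*x*y**2 - 2*x - y**3 - 2*y.
Note: deg(f) ≤ deg(F) = 3; strict inequality happens when F is divisible by Z (lost terms).


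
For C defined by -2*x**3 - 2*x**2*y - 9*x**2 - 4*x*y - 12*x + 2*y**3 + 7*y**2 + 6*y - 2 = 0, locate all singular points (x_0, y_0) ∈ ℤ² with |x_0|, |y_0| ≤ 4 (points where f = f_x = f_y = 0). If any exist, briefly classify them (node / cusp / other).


Singular points: {(-1, -1)}; classification: node.

Compute partial derivatives:
  f_x = -6*x**2 - 4*x*y - 18*x - 4*y - 12.
  f_y = -2*x**2 - 4*x + 6*y**2 + 14*y + 6.
Scan x_0 ∈ {−4, ..., 4}. For each x_0, f_y(x_0, y) is a polynomial in y; find its integer roots y ∈ {−4, ..., 4}, then test f_x and f at those candidates.
  x = -4: f_y(-4, y) = 6*y**2 + 14*y - 10; no integer root y with |y| ≤ 4.
  x = -3: f_y(-3, y) = 6*y**2 + 14*y; vanishes at y ∈ {0}. (-3, 0): f_x = -12 ≠ 0.
  x = -2: f_y(-2, y) = 6*y**2 + 14*y + 6; no integer root y with |y| ≤ 4.
  x = -1: f_y(-1, y) = 6*y**2 + 14*y + 8; vanishes at y ∈ {-1}. (-1, -1): f_x = 0, f = 0 — SINGULAR.
  x = 0: f_y(0, y) = 6*y**2 + 14*y + 6; no integer root y with |y| ≤ 4.
  x = 1: f_y(1, y) = 6*y**2 + 14*y; vanishes at y ∈ {0}. (1, 0): f_x = -36 ≠ 0.
  x = 2: f_y(2, y) = 6*y**2 + 14*y - 10; no integer root y with |y| ≤ 4.
  x = 3: f_y(3, y) = 6*y**2 + 14*y - 24; no integer root y with |y| ≤ 4.
  x = 4: f_y(4, y) = 6*y**2 + 14*y - 42; no integer root y with |y| ≤ 4.
Only singular point on the grid: (-1, -1).
Classify: substitute x = -1 + u, y = -1 + v and expand: f = -2*u**3 - 2*u**2*v - u**2 + 2*v**3 + v**2.
No constant or linear terms (consistent with a singular point). Quadratic part: -u**2 + v**2. Cubic part: -2*u**3 - 2*u**2*v + 2*v**3.
The quadratic part v**2 - u**2 = (v − u)(v + u) splits into two distinct linear factors, so there are two distinct tangent lines y − -1 = ±(x − -1) — this is a node (ordinary double point).
Classification: node.


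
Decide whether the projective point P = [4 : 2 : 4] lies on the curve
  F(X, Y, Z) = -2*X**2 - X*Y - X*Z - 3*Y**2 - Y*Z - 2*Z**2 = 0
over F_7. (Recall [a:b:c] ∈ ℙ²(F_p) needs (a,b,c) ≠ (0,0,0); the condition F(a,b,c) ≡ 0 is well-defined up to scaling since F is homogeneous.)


F(4,2,4) ≡ 4 (mod 7); P is NOT on the curve.

Evaluate F(4, 2, 4) term-by-term (mod 7).
  -2*X**2 ↦ -2·16·1·1 = -32
  -X*Y ↦ -1·4·2·1 = -8
  -X*Z ↦ -1·4·1·4 = -16
  -3*Y**2 ↦ -3·1·4·1 = -12
  -Y*Z ↦ -1·1·2·4 = -8
  -2*Z**2 ↦ -2·1·1·16 = -32
Sum: F(4, 2, 4) = (-32) + (-8) + (-16) + (-12) + (-8) + (-32) = -108.
Reducing mod 7: -108 ≡ 4 (mod 7).
Since F(a, b, c) ≡ 4 ≠ 0 (mod 7), P does NOT lie on the curve.


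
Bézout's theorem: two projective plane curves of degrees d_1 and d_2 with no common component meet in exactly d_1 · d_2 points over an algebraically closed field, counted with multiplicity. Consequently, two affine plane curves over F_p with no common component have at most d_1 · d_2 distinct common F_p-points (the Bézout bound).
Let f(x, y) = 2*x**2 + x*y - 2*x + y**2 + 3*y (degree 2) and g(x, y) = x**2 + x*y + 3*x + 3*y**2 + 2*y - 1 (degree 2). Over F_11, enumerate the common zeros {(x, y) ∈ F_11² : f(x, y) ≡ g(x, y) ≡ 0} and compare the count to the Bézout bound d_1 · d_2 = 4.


Common zeros: ∅; count = 0; Bézout bound = 4.

deg(f) = 2, deg(g) = 2, so Bézout bound = 4.
Scan x ∈ F_11. For each x, list the y ∈ F_11 with f(x, y) ≡ 0 and those with g(x, y) ≡ 0 (mod 11); the common zeros in that column are the intersection.
  x = 0: f ≡ 0 at y ∈ {0, 8}; g ≡ 0 at y ∈ {4, 10}; common: ∅.
  x = 1: f ≡ 0 at y ∈ {0, 7}; g ≡ 0 at y ∈ ∅; common: ∅.
  x = 2: f ≡ 0 at y ∈ {7, 10}; g ≡ 0 at y ∈ ∅; common: ∅.
  x = 3: f ≡ 0 at y ∈ ∅; g ≡ 0 at y ∈ ∅; common: ∅.
  x = 4: f ≡ 0 at y ∈ ∅; g ≡ 0 at y ∈ {4, 5}; common: ∅.
  x = 5: f ≡ 0 at y ∈ {4, 10}; g ≡ 0 at y ∈ ∅; common: ∅.
  x = 6: f ≡ 0 at y ∈ ∅; g ≡ 0 at y ∈ {6}; common: ∅.
  x = 7: f ≡ 0 at y ∈ ∅; g ≡ 0 at y ∈ {2, 6}; common: ∅.
  x = 8: f ≡ 0 at y ∈ {3, 8}; g ≡ 0 at y ∈ ∅; common: ∅.
  x = 9: f ≡ 0 at y ∈ ∅; g ≡ 0 at y ∈ {1, 10}; common: ∅.
  x = 10: f ≡ 0 at y ∈ ∅; g ≡ 0 at y ∈ {2, 5}; common: ∅.
Collecting: common zeros = ∅, so the count is 0.
Comparison with the Bézout bound: 0 ≤ 4 = deg(f)·deg(g), as expected for curves with no common component (the affine F_11-count falls short of the bound because intersections may lie at infinity, over extension fields, or carry multiplicity).


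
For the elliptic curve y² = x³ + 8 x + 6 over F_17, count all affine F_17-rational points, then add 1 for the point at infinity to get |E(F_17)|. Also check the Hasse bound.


Affine points = {(1, 7), (1, 10), (2, 8), (2, 9), (4, 0), (5, 1), (5, 16), (6, 7), (6, 10), (8, 2), (8, 15), (9, 5), (9, 12), (10, 7), (10, 10), (15, 4), (15, 13)}; affine count = 17; |E(F_17)| = 18.

Discriminant check: Δ ∝ 4a³ + 27b² = 4·8³ + 27·6² = 4·512 + 27·36 ≡ 11 (mod 17). Nonzero ⇒ E is nonsingular.
For each x ∈ F_17, compute rhs = x³ + 8·x + 6 mod 17, then count y ∈ F_17 with y² ≡ rhs.
  x = 0: rhs = 6, matching y values: none (0 points).
  x = 1: rhs = 15, matching y values: 7, 10 (2 points).
  x = 2: rhs = 13, matching y values: 8, 9 (2 points).
  x = 3: rhs = 6, matching y values: none (0 points).
  x = 4: rhs = 0, matching y values: 0 (1 points).
  x = 5: rhs = 1, matching y values: 1, 16 (2 points).
  x = 6: rhs = 15, matching y values: 7, 10 (2 points).
  x = 7: rhs = 14, matching y values: none (0 points).
  x = 8: rhs = 4, matching y values: 2, 15 (2 points).
  x = 9: rhs = 8, matching y values: 5, 12 (2 points).
  x = 10: rhs = 15, matching y values: 7, 10 (2 points).
  x = 11: rhs = 14, matching y values: none (0 points).
  x = 12: rhs = 11, matching y values: none (0 points).
  x = 13: rhs = 12, matching y values: none (0 points).
  x = 14: rhs = 6, matching y values: none (0 points).
  x = 15: rhs = 16, matching y values: 4, 13 (2 points).
  x = 16: rhs = 14, matching y values: none (0 points).
Total affine count: 17.
Full point count |E(F_17)| = 17 + 1 = 18.
Hasse bound: |18 − (17+1)| = |0| = 0 ≤ 2√17 ≈ 8.2462 ✓.


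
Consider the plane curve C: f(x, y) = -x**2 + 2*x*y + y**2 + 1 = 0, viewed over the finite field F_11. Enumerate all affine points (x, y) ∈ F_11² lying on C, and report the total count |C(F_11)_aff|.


Affine F_11-points: {(1, 0), (1, 9), (4, 4), (4, 10), (5, 2), (5, 10), (6, 1), (6, 9), (7, 1), (7, 7), (10, 0), (10, 2)}; count = 12.

For each of the 121 pairs (x, y) ∈ F_11², evaluate f(x, y) mod 11. Record the zeros.
  x = 0: [0↦1, 1↦2, 2↦5, 3↦10, 4↦6, 5↦4, 6↦4, 7↦6, 8↦10, 9↦5, 10↦2]  zeros at y ∈ ∅
  x = 1: [0↦0, 1↦3, 2↦8, 3↦4, 4↦2, 5↦2, 6↦4, 7↦8, 8↦3, 9↦0, 10↦10]  zeros at y ∈ {0, 9}
  x = 2: [0↦8, 1↦2, 2↦9, 3↦7, 4↦7, 5↦9, 6↦2, 7↦8, 8↦5, 9↦4, 10↦5]  zeros at y ∈ ∅
  x = 3: [0↦3, 1↦10, 2↦8, 3↦8, 4↦10, 5↦3, 6↦9, 7↦6, 8↦5, 9↦6, 10↦9]  zeros at y ∈ ∅
  x = 4: [0↦7, 1↦5, 2↦5, 3↦7, 4↦0, 5↦6, 6↦3, 7↦2, 8↦3, 9↦6, 10↦0]  zeros at y ∈ {4, 10}
  x = 5: [0↦9, 1↦9, 2↦0, 3↦4, 4↦10, 5↦7, 6↦6, 7↦7, 8↦10, 9↦4, 10↦0]  zeros at y ∈ {2, 10}
  x = 6: [0↦9, 1↦0, 2↦4, 3↦10, 4↦7, 5↦6, 6↦7, 7↦10, 8↦4, 9↦0, 10↦9]  zeros at y ∈ {1, 9}
  x = 7: [0↦7, 1↦0, 2↦6, 3↦3, 4↦2, 5↦3, 6↦6, 7↦0, 8↦7, 9↦5, 10↦5]  zeros at y ∈ {1, 7}
  x = 8: [0↦3, 1↦9, 2↦6, 3↦5, 4↦6, 5↦9, 6↦3, 7↦10, 8↦8, 9↦8, 10↦10]  zeros at y ∈ ∅
  x = 9: [0↦8, 1↦5, 2↦4, 3↦5, 4↦8, 5↦2, 6↦9, 7↦7, 8↦7, 9↦9, 10↦2]  zeros at y ∈ ∅
  x = 10: [0↦0, 1↦10, 2↦0, 3↦3, 4↦8, 5↦4, 6↦2, 7↦2, 8↦4, 9↦8, 10↦3]  zeros at y ∈ {0, 2}
Collecting zeros: affine points = {(1, 0), (1, 9), (4, 4), (4, 10), (5, 2), (5, 10), (6, 1), (6, 9), (7, 1), (7, 7), (10, 0), (10, 2)}.
Total count |C(F_11)_aff| = 12.


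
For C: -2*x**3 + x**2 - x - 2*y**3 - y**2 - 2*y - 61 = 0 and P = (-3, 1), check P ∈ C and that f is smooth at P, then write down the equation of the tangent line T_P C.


Tangent line at P: -61*x - 10*y - 173 = 0.

Step 1: f(-3, 1) = 0, so P lies on C.
Step 2: partial derivatives
  f_x(x, y) = -6*x**2 + 2*x - 1, f_y(x, y) = -6*y**2 - 2*y - 2.
  f_x(P) = -61, f_y(P) = -10 (gradient nonzero, so P is smooth).
Step 3: tangent line at P: -61·(x − -3) + -10·(y − 1) = 0.
Expanding: -61*x - 10*y - 173 = 0.


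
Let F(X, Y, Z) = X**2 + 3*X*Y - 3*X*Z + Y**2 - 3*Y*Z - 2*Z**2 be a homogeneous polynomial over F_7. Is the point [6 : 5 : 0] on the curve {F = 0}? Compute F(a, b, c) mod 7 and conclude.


F(6,5,0) ≡ 4 (mod 7); P is NOT on the curve.

Evaluate F(6, 5, 0) term-by-term (mod 7).
  X**2 ↦ 1·36·1·1 = 36
  3*X*Y ↦ 3·6·5·1 = 90
  -3*X*Z ↦ -3·6·1·0 = 0
  Y**2 ↦ 1·1·25·1 = 25
  -3*Y*Z ↦ -3·1·5·0 = 0
  -2*Z**2 ↦ -2·1·1·0 = 0
Sum: F(6, 5, 0) = (36) + (90) + (0) + (25) + (0) + (0) = 151.
Reducing mod 7: 151 ≡ 4 (mod 7).
Since F(a, b, c) ≡ 4 ≠ 0 (mod 7), P does NOT lie on the curve.


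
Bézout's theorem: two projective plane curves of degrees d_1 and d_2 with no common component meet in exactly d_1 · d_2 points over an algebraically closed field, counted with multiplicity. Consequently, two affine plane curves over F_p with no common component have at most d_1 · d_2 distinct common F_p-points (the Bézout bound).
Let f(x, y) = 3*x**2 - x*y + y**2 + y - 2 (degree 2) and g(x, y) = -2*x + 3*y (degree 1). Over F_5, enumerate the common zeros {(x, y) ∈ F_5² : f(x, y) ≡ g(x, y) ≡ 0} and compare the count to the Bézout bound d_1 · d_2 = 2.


Common zeros: {(3, 2)}; count = 1; Bézout bound = 2.

deg(f) = 2, deg(g) = 1, so Bézout bound = 2.
Scan x ∈ F_5. For each x, list the y ∈ F_5 with f(x, y) ≡ 0 and those with g(x, y) ≡ 0 (mod 5); the common zeros in that column are the intersection.
  x = 0: f ≡ 0 at y ∈ {1, 3}; g ≡ 0 at y ∈ {0}; common: ∅.
  x = 1: f ≡ 0 at y ∈ {2, 3}; g ≡ 0 at y ∈ {4}; common: ∅.
  x = 2: f ≡ 0 at y ∈ {0, 1}; g ≡ 0 at y ∈ {3}; common: ∅.
  x = 3: f ≡ 0 at y ∈ {0, 2}; g ≡ 0 at y ∈ {2}; common: {2}.
  x = 4: f ≡ 0 at y ∈ {4}; g ≡ 0 at y ∈ {1}; common: ∅.
Collecting: common zeros = {(3, 2)}, so the count is 1.
Comparison with the Bézout bound: 1 ≤ 2 = deg(f)·deg(g), as expected for curves with no common component (the affine F_5-count falls short of the bound because intersections may lie at infinity, over extension fields, or carry multiplicity).


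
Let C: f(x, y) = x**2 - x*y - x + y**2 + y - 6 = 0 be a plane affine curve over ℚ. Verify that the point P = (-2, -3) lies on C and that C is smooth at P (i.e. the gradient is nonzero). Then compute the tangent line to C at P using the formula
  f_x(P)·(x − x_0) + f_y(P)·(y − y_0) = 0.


Tangent line at P: -2*x - 3*y - 13 = 0.

Step 1: f(-2, -3) = 0, so P lies on C.
Step 2: partial derivatives
  f_x(x, y) = 2*x - y - 1, f_y(x, y) = -x + 2*y + 1.
  f_x(P) = -2, f_y(P) = -3 (gradient nonzero, so P is smooth).
Step 3: tangent line at P: -2·(x − -2) + -3·(y − -3) = 0.
Expanding: -2*x - 3*y - 13 = 0.


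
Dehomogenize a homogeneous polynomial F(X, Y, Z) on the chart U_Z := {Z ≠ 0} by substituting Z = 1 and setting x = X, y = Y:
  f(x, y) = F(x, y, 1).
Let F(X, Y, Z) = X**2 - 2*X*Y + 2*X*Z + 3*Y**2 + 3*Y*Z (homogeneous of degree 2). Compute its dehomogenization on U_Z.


f(x, y) = x**2 - 2*x*y + 2*x + 3*y**2 + 3*y

On U_Z we set Z = 1. Each monomial c·X^i·Y^j·Z^k in F becomes c·x^i·y^j·1^k = c·x^i·y^j.
Substituting Z = 1: F(X, Y, 1) = x**2 - 2*x*y + 2*x + 3*y**2 + 3*y.
Note: deg(f) ≤ deg(F) = 2; strict inequality happens when F is divisible by Z (lost terms).


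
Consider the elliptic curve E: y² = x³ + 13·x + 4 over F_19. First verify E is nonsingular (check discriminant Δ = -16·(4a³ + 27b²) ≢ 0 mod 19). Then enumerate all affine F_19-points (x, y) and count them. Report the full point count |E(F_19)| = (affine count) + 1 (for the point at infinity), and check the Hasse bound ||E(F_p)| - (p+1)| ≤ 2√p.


Affine points = {(0, 2), (0, 17), (2, 0), (4, 5), (4, 14), (5, 2), (5, 17), (7, 1), (7, 18), (12, 8), (12, 11), (14, 2), (14, 17), (18, 3), (18, 16)}; affine count = 15; |E(F_19)| = 16.

Discriminant check: Δ ∝ 4a³ + 27b² = 4·13³ + 27·4² = 4·2197 + 27·16 ≡ 5 (mod 19). Nonzero ⇒ E is nonsingular.
For each x ∈ F_19, compute rhs = x³ + 13·x + 4 mod 19, then count y ∈ F_19 with y² ≡ rhs.
  x = 0: rhs = 4, matching y values: 2, 17 (2 points).
  x = 1: rhs = 18, matching y values: none (0 points).
  x = 2: rhs = 0, matching y values: 0 (1 points).
  x = 3: rhs = 13, matching y values: none (0 points).
  x = 4: rhs = 6, matching y values: 5, 14 (2 points).
  x = 5: rhs = 4, matching y values: 2, 17 (2 points).
  x = 6: rhs = 13, matching y values: none (0 points).
  x = 7: rhs = 1, matching y values: 1, 18 (2 points).
  x = 8: rhs = 12, matching y values: none (0 points).
  x = 9: rhs = 14, matching y values: none (0 points).
  x = 10: rhs = 13, matching y values: none (0 points).
  x = 11: rhs = 15, matching y values: none (0 points).
  x = 12: rhs = 7, matching y values: 8, 11 (2 points).
  x = 13: rhs = 14, matching y values: none (0 points).
  x = 14: rhs = 4, matching y values: 2, 17 (2 points).
  x = 15: rhs = 2, matching y values: none (0 points).
  x = 16: rhs = 14, matching y values: none (0 points).
  x = 17: rhs = 8, matching y values: none (0 points).
  x = 18: rhs = 9, matching y values: 3, 16 (2 points).
Total affine count: 15.
Full point count |E(F_19)| = 15 + 1 = 16.
Hasse bound: |16 − (19+1)| = |-4| = 4 ≤ 2√19 ≈ 8.7178 ✓.


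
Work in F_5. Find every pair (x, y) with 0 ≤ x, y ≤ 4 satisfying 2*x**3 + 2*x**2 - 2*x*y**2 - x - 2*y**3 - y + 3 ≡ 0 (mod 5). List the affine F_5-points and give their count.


Affine F_5-points: {(0, 1), (0, 2), (1, 2), (2, 0), (3, 2), (4, 3)}; count = 6.

For each of the 25 pairs (x, y) ∈ F_5², evaluate f(x, y) mod 5. Record the zeros.
  x = 0: [0↦3, 1↦0, 2↦0, 3↦1, 4↦1]  zeros at y ∈ {1, 2}
  x = 1: [0↦1, 1↦1, 2↦0, 3↦1, 4↦2]  zeros at y ∈ {2}
  x = 2: [0↦0, 1↦3, 2↦1, 3↦2, 4↦4]  zeros at y ∈ {0}
  x = 3: [0↦2, 1↦3, 2↦0, 3↦1, 4↦4]  zeros at y ∈ {2}
  x = 4: [0↦4, 1↦3, 2↦4, 3↦0, 4↦4]  zeros at y ∈ {3}
Collecting zeros: affine points = {(0, 1), (0, 2), (1, 2), (2, 0), (3, 2), (4, 3)}.
Total count |C(F_5)_aff| = 6.


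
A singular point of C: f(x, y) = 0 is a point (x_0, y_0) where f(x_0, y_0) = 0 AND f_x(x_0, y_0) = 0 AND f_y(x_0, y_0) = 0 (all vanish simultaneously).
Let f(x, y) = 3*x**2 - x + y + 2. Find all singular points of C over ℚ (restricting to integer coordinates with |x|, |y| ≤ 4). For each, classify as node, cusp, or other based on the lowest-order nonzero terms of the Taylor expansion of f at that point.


No singular points in the scanned grid; C is smooth there.

Compute partial derivatives:
  f_x = 6*x - 1.
  f_y = 1.
f_y = 1 is a nonzero constant, so f_y never vanishes: no point (x, y) can satisfy f = f_x = f_y = 0. In particular no (x, y) ∈ {−4, ..., 4}² is singular; the curve is smooth.


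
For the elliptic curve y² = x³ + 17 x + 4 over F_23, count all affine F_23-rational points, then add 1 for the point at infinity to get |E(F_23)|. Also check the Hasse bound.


Affine points = {(0, 2), (0, 21), (2, 0), (3, 6), (3, 17), (6, 0), (7, 11), (7, 12), (8, 10), (8, 13), (9, 9), (9, 14), (10, 1), (10, 22), (11, 2), (11, 21), (12, 2), (12, 21), (15, 0), (16, 5), (16, 18), (17, 10), (17, 13), (18, 1), (18, 22), (20, 8), (20, 15), (21, 10), (21, 13), (22, 3), (22, 20)}; affine count = 31; |E(F_23)| = 32.

Discriminant check: Δ ∝ 4a³ + 27b² = 4·17³ + 27·4² = 4·4913 + 27·16 ≡ 5 (mod 23). Nonzero ⇒ E is nonsingular.
For each x ∈ F_23, compute rhs = x³ + 17·x + 4 mod 23, then count y ∈ F_23 with y² ≡ rhs.
  x = 0: rhs = 4, matching y values: 2, 21 (2 points).
  x = 1: rhs = 22, matching y values: none (0 points).
  x = 2: rhs = 0, matching y values: 0 (1 points).
  x = 3: rhs = 13, matching y values: 6, 17 (2 points).
  x = 4: rhs = 21, matching y values: none (0 points).
  x = 5: rhs = 7, matching y values: none (0 points).
  x = 6: rhs = 0, matching y values: 0 (1 points).
  x = 7: rhs = 6, matching y values: 11, 12 (2 points).
  x = 8: rhs = 8, matching y values: 10, 13 (2 points).
  x = 9: rhs = 12, matching y values: 9, 14 (2 points).
  x = 10: rhs = 1, matching y values: 1, 22 (2 points).
  x = 11: rhs = 4, matching y values: 2, 21 (2 points).
  x = 12: rhs = 4, matching y values: 2, 21 (2 points).
  x = 13: rhs = 7, matching y values: none (0 points).
  x = 14: rhs = 19, matching y values: none (0 points).
  x = 15: rhs = 0, matching y values: 0 (1 points).
  x = 16: rhs = 2, matching y values: 5, 18 (2 points).
  x = 17: rhs = 8, matching y values: 10, 13 (2 points).
  x = 18: rhs = 1, matching y values: 1, 22 (2 points).
  x = 19: rhs = 10, matching y values: none (0 points).
  x = 20: rhs = 18, matching y values: 8, 15 (2 points).
  x = 21: rhs = 8, matching y values: 10, 13 (2 points).
  x = 22: rhs = 9, matching y values: 3, 20 (2 points).
Total affine count: 31.
Full point count |E(F_23)| = 31 + 1 = 32.
Hasse bound: |32 − (23+1)| = |8| = 8 ≤ 2√23 ≈ 9.5917 ✓.


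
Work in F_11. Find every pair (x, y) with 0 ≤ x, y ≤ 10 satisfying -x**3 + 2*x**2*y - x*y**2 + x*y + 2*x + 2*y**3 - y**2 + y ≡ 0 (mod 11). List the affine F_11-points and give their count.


Affine F_11-points: {(0, 0), (0, 8), (0, 9), (1, 6), (2, 2), (4, 1), (4, 6), (5, 2), (7, 6), (8, 2), (9, 3), (9, 4), (9, 9)}; count = 13.

For each of the 121 pairs (x, y) ∈ F_11², evaluate f(x, y) mod 11. Record the zeros.
  x = 0: [0↦0, 1↦2, 2↦3, 3↦4, 4↦6, 5↦10, 6↦6, 7↦6, 8↦0, 9↦0, 10↦7]  zeros at y ∈ {0, 8, 9}
  x = 1: [0↦1, 1↦5, 2↦6, 3↦5, 4↦3, 5↦1, 6↦0, 7↦1, 8↦5, 9↦2, 10↦4]  zeros at y ∈ {6}
  x = 2: [0↦7, 1↦6, 2↦0, 3↦1, 4↦10, 5↦6, 6↦1, 7↦7, 8↦3, 9↦1, 10↦2]  zeros at y ∈ {2}
  x = 3: [0↦1, 1↦10, 2↦1, 3↦8, 4↦10, 5↦8, 6↦3, 7↦7, 8↦10, 9↦2, 10↦6]  zeros at y ∈ ∅
  x = 4: [0↦10, 1↦0, 2↦3, 3↦9, 4↦8, 5↦1, 6↦0, 7↦6, 8↦9, 9↦10, 10↦10]  zeros at y ∈ {1, 6}
  x = 5: [0↦6, 1↦3, 2↦0, 3↦9, 4↦9, 5↦1, 6↦8, 7↦9, 8↦5, 9↦8, 10↦8]  zeros at y ∈ {2}
  x = 6: [0↦5, 1↦2, 2↦8, 3↦2, 4↦7, 5↦2, 6↦10, 7↦10, 8↦3, 9↦1, 10↦5]  zeros at y ∈ ∅
  x = 7: [0↦1, 1↦2, 2↦10, 3↦4, 4↦7, 5↦9, 6↦0, 7↦3, 8↦8, 9↦5, 10↦6]  zeros at y ∈ {6}
  x = 8: [0↦10, 1↦8, 2↦0, 3↦9, 4↦3, 5↦5, 6↦5, 7↦4, 8↦3, 9↦3, 10↦5]  zeros at y ∈ {2}
  x = 9: [0↦4, 1↦3, 2↦5, 3↦0, 4↦0, 5↦6, 6↦8, 7↦7, 8↦4, 9↦0, 10↦7]  zeros at y ∈ {3, 4, 9}
  x = 10: [0↦10, 1↦3, 2↦8, 3↦4, 4↦3, 5↦6, 6↦3, 7↦6, 8↦5, 9↦1, 10↦6]  zeros at y ∈ ∅
Collecting zeros: affine points = {(0, 0), (0, 8), (0, 9), (1, 6), (2, 2), (4, 1), (4, 6), (5, 2), (7, 6), (8, 2), (9, 3), (9, 4), (9, 9)}.
Total count |C(F_11)_aff| = 13.


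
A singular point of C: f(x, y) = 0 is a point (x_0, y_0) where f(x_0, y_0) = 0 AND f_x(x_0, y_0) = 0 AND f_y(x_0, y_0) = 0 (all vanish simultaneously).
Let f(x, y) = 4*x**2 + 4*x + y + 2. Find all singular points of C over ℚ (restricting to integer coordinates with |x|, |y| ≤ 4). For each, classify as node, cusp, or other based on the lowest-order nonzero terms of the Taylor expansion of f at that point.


No singular points in the scanned grid; C is smooth there.

Compute partial derivatives:
  f_x = 8*x + 4.
  f_y = 1.
f_y = 1 is a nonzero constant, so f_y never vanishes: no point (x, y) can satisfy f = f_x = f_y = 0. In particular no (x, y) ∈ {−4, ..., 4}² is singular; the curve is smooth.


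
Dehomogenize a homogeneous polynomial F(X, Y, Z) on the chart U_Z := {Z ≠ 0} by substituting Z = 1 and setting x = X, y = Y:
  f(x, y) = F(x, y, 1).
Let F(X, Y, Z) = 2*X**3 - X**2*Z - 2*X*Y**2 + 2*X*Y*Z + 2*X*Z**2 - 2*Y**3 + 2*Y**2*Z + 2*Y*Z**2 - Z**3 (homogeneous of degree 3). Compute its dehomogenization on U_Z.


f(x, y) = 2*x**3 - x**2 - 2*x*y**2 + 2*x*y + 2*x - 2*y**3 + 2*y**2 + 2*y - 1

On U_Z we set Z = 1. Each monomial c·X^i·Y^j·Z^k in F becomes c·x^i·y^j·1^k = c·x^i·y^j.
Substituting Z = 1: F(X, Y, 1) = 2*x**3 - x**2 - 2*x*y**2 + 2*x*y + 2*x - 2*y**3 + 2*y**2 + 2*y - 1.
Note: deg(f) ≤ deg(F) = 3; strict inequality happens when F is divisible by Z (lost terms).


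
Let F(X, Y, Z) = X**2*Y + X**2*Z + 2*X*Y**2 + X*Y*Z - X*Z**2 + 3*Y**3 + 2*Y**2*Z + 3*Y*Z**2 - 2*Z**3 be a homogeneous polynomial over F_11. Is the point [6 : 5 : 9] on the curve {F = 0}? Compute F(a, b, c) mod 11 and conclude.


F(6,5,9) ≡ 4 (mod 11); P is NOT on the curve.

Evaluate F(6, 5, 9) term-by-term (mod 11).
  X**2*Y ↦ 1·36·5·1 = 180
  X**2*Z ↦ 1·36·1·9 = 324
  2*X*Y**2 ↦ 2·6·25·1 = 300
  X*Y*Z ↦ 1·6·5·9 = 270
  -X*Z**2 ↦ -1·6·1·81 = -486
  3*Y**3 ↦ 3·1·125·1 = 375
  2*Y**2*Z ↦ 2·1·25·9 = 450
  3*Y*Z**2 ↦ 3·1·5·81 = 1215
  -2*Z**3 ↦ -2·1·1·729 = -1458
Sum: F(6, 5, 9) = (180) + (324) + (300) + (270) + (-486) + (375) + (450) + (1215) + (-1458) = 1170.
Reducing mod 11: 1170 ≡ 4 (mod 11).
Since F(a, b, c) ≡ 4 ≠ 0 (mod 11), P does NOT lie on the curve.


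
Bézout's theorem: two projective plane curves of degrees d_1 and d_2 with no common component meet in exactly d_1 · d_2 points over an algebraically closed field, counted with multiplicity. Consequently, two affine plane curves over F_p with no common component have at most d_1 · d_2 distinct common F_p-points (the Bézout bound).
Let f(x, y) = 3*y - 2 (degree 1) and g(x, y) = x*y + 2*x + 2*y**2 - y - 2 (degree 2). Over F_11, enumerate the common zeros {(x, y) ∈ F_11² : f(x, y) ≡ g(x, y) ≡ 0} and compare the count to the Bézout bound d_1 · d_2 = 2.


Common zeros: {(8, 8)}; count = 1; Bézout bound = 2.

deg(f) = 1, deg(g) = 2, so Bézout bound = 2.
Scan x ∈ F_11. For each x, list the y ∈ F_11 with f(x, y) ≡ 0 and those with g(x, y) ≡ 0 (mod 11); the common zeros in that column are the intersection.
  x = 0: f ≡ 0 at y ∈ {8}; g ≡ 0 at y ∈ ∅; common: ∅.
  x = 1: f ≡ 0 at y ∈ {8}; g ≡ 0 at y ∈ {0}; common: ∅.
  x = 2: f ≡ 0 at y ∈ {8}; g ≡ 0 at y ∈ ∅; common: ∅.
  x = 3: f ≡ 0 at y ∈ {8}; g ≡ 0 at y ∈ {4, 6}; common: ∅.
  x = 4: f ≡ 0 at y ∈ {8}; g ≡ 0 at y ∈ {1, 3}; common: ∅.
  x = 5: f ≡ 0 at y ∈ {8}; g ≡ 0 at y ∈ ∅; common: ∅.
  x = 6: f ≡ 0 at y ∈ {8}; g ≡ 0 at y ∈ {7}; common: ∅.
  x = 7: f ≡ 0 at y ∈ {8}; g ≡ 0 at y ∈ ∅; common: ∅.
  x = 8: f ≡ 0 at y ∈ {8}; g ≡ 0 at y ∈ {5, 8}; common: {8}.
  x = 9: f ≡ 0 at y ∈ {8}; g ≡ 0 at y ∈ ∅; common: ∅.
  x = 10: f ≡ 0 at y ∈ {8}; g ≡ 0 at y ∈ {2, 10}; common: ∅.
Collecting: common zeros = {(8, 8)}, so the count is 1.
Comparison with the Bézout bound: 1 ≤ 2 = deg(f)·deg(g), as expected for curves with no common component (the affine F_11-count falls short of the bound because intersections may lie at infinity, over extension fields, or carry multiplicity).
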